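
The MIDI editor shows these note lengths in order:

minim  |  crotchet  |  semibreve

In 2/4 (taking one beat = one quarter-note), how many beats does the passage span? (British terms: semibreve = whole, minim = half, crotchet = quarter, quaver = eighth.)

One quarter-note beat = 2 eighth notes.
Working in eighth notes: minim = 4; crotchet = 2; semibreve = 8.
Total: 4 + 2 + 8 = 14.
14 ÷ 2 = 7 beats.

7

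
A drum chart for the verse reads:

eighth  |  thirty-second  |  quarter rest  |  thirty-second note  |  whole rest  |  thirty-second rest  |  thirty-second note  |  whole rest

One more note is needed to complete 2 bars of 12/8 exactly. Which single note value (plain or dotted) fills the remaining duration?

half note

2 bars of 12/8 = 96 thirty-second notes.
Working in thirty-second notes: eighth = 4; thirty-second = 1; quarter rest = 8; thirty-second note = 1; whole rest = 32; thirty-second rest = 1; thirty-second note = 1; whole rest = 32.
Total: 4 + 1 + 8 + 1 + 32 + 1 + 1 + 32 = 80.
Remaining: 96 − 80 = 16 thirty-second notes, which is a half note.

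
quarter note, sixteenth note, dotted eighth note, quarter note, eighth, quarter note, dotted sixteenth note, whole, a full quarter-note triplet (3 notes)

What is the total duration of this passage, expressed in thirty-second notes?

87

In thirty-second notes: quarter note = 8; sixteenth note = 2; dotted eighth note = 6; quarter note = 8; eighth = 4; quarter note = 8; dotted sixteenth note = 3; whole = 32; a full quarter-note triplet (3 notes) (three triplet quarters span one half) = 16.
Altogether 8 + 2 + 6 + 8 + 4 + 8 + 3 + 32 + 16 = 87 thirty-second notes.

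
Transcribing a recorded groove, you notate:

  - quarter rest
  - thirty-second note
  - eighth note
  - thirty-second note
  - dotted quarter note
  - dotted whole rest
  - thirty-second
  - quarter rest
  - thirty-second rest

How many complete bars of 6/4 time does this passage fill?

1

One bar of 6/4 = 48 thirty-second notes.
Express everything in thirty-second notes: quarter rest = 8; thirty-second note = 1; eighth note = 4; thirty-second note = 1; dotted quarter note = 12; dotted whole rest = 48; thirty-second = 1; quarter rest = 8; thirty-second rest = 1.
Altogether 8 + 1 + 4 + 1 + 12 + 48 + 1 + 8 + 1 = 84.
84 ÷ 48 = 1 complete bar with 36 left over.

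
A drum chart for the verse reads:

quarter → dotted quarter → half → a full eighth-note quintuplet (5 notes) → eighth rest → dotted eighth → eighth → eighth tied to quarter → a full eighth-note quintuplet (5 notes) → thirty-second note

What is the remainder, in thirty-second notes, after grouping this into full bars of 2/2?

31

One bar of 2/2 = 32 thirty-second notes.
Working in thirty-second notes: quarter = 8; dotted quarter = 12; half = 16; a full eighth-note quintuplet (5 notes) (five quintuplet eighths span one half) = 16; eighth rest = 4; dotted eighth = 6; eighth = 4; eighth tied to quarter (eighth + quarter) = 12; a full eighth-note quintuplet (5 notes) (five quintuplet eighths span one half) = 16; thirty-second note = 1.
Total: 8 + 12 + 16 + 16 + 4 + 6 + 4 + 12 + 16 + 1 = 95.
95 ÷ 32 = 2 complete bars with 31 thirty-second notes remaining.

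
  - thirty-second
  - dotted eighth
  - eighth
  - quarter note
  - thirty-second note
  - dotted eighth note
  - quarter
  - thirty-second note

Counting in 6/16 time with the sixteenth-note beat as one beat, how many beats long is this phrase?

One sixteenth-note beat = 2 thirty-second notes.
Working in thirty-second notes: thirty-second = 1; dotted eighth = 6; eighth = 4; quarter note = 8; thirty-second note = 1; dotted eighth note = 6; quarter = 8; thirty-second note = 1.
Total: 1 + 6 + 4 + 8 + 1 + 6 + 8 + 1 = 35.
35 ÷ 2 = 17.5 beats.

17.5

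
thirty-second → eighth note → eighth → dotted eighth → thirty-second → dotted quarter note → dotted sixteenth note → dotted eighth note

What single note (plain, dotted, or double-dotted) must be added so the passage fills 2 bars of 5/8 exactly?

2 bars of 5/8 = 40 thirty-second notes.
Each duration in thirty-second notes: thirty-second = 1; eighth note = 4; eighth = 4; dotted eighth = 6; thirty-second = 1; dotted quarter note = 12; dotted sixteenth note = 3; dotted eighth note = 6.
Sum: 1 + 4 + 4 + 6 + 1 + 12 + 3 + 6 = 37.
Remaining: 40 − 37 = 3 thirty-second notes, which is a dotted sixteenth note.

dotted sixteenth note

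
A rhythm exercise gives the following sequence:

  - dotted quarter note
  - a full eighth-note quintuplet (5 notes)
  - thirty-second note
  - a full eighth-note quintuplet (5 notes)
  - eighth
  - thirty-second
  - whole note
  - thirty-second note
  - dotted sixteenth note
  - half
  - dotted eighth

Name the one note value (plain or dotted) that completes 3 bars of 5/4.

3 bars of 5/4 = 120 thirty-second notes.
Each duration in thirty-second notes: dotted quarter note = 12; a full eighth-note quintuplet (5 notes) (five quintuplet eighths span one half) = 16; thirty-second note = 1; a full eighth-note quintuplet (5 notes) (five quintuplet eighths span one half) = 16; eighth = 4; thirty-second = 1; whole note = 32; thirty-second note = 1; dotted sixteenth note = 3; half = 16; dotted eighth = 6.
Altogether 12 + 16 + 1 + 16 + 4 + 1 + 32 + 1 + 3 + 16 + 6 = 108.
Remaining: 120 − 108 = 12 thirty-second notes, which is a dotted quarter note.

dotted quarter note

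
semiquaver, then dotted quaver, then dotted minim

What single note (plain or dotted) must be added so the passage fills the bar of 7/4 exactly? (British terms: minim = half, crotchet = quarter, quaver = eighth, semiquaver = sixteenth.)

dotted half note

The bar of 7/4 = 28 sixteenth notes.
Express everything in sixteenth notes: semiquaver = 1; dotted quaver = 3; dotted minim = 12.
Sum: 1 + 3 + 12 = 16.
Remaining: 28 − 16 = 12 sixteenth notes, which is a dotted half note.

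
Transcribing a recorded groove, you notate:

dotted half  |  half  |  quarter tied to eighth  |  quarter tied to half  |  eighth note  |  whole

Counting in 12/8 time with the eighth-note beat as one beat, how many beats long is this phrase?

28

One eighth-note beat = 2 sixteenth notes.
Express everything in sixteenth notes: dotted half = 12; half = 8; quarter tied to eighth (quarter + eighth) = 6; quarter tied to half (quarter + half) = 12; eighth note = 2; whole = 16.
Sum: 12 + 8 + 6 + 12 + 2 + 16 = 56.
56 ÷ 2 = 28 beats.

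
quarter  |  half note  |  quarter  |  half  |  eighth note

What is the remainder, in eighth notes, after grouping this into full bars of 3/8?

One bar of 3/8 = 3 eighth notes.
Express everything in eighth notes: quarter = 2; half note = 4; quarter = 2; half = 4; eighth note = 1.
Sum: 2 + 4 + 2 + 4 + 1 = 13.
13 ÷ 3 = 4 complete bars with 1 eighth note remaining.

1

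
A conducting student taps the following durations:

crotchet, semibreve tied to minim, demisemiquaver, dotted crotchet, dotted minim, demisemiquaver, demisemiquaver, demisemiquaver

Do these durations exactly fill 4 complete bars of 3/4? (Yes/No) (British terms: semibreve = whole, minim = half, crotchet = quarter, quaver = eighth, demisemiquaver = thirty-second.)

Yes

One bar of 3/4 = 24 thirty-second notes, so 4 bars = 96.
Each duration in thirty-second notes: crotchet = 8; semibreve tied to minim (semibreve + minim) = 48; demisemiquaver = 1; dotted crotchet = 12; dotted minim = 24; demisemiquaver = 1; demisemiquaver = 1; demisemiquaver = 1.
Altogether 8 + 48 + 1 + 12 + 24 + 1 + 1 + 1 = 96.
96 equals 96, so the answer is Yes.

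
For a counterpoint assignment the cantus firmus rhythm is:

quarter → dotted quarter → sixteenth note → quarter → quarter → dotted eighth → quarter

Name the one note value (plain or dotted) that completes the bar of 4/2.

The bar of 4/2 = 32 sixteenth notes.
Working in sixteenth notes: quarter = 4; dotted quarter = 6; sixteenth note = 1; quarter = 4; quarter = 4; dotted eighth = 3; quarter = 4.
Altogether 4 + 6 + 1 + 4 + 4 + 3 + 4 = 26.
Remaining: 32 − 26 = 6 sixteenth notes, which is a dotted quarter note.

dotted quarter note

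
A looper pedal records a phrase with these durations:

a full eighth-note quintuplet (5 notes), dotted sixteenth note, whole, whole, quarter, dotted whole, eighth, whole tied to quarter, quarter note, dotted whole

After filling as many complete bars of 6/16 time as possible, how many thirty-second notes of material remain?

One bar of 6/16 = 12 thirty-second notes.
Working in thirty-second notes: a full eighth-note quintuplet (5 notes) (five quintuplet eighths span one half) = 16; dotted sixteenth note = 3; whole = 32; whole = 32; quarter = 8; dotted whole = 48; eighth = 4; whole tied to quarter (whole + quarter) = 40; quarter note = 8; dotted whole = 48.
Total: 16 + 3 + 32 + 32 + 8 + 48 + 4 + 40 + 8 + 48 = 239.
239 ÷ 12 = 19 complete bars with 11 thirty-second notes remaining.

11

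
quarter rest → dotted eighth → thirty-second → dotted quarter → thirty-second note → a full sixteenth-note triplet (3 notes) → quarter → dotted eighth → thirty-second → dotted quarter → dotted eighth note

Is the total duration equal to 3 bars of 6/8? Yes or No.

No

One bar of 6/8 = 24 thirty-second notes, so 3 bars = 72.
Express everything in thirty-second notes: quarter rest = 8; dotted eighth = 6; thirty-second = 1; dotted quarter = 12; thirty-second note = 1; a full sixteenth-note triplet (3 notes) (three triplet sixteenths span one eighth) = 4; quarter = 8; dotted eighth = 6; thirty-second = 1; dotted quarter = 12; dotted eighth note = 6.
Total: 8 + 6 + 1 + 12 + 1 + 4 + 8 + 6 + 1 + 12 + 6 = 65.
65 falls short of 72, so the answer is No.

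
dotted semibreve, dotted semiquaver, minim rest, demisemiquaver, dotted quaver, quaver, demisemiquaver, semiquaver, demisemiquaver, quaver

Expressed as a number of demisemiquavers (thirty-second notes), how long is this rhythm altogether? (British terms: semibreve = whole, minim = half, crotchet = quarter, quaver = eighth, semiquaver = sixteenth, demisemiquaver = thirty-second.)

Each duration in thirty-second notes: dotted semibreve = 48; dotted semiquaver = 3; minim rest = 16; demisemiquaver = 1; dotted quaver = 6; quaver = 4; demisemiquaver = 1; semiquaver = 2; demisemiquaver = 1; quaver = 4.
Altogether 48 + 3 + 16 + 1 + 6 + 4 + 1 + 2 + 1 + 4 = 86 thirty-second notes.

86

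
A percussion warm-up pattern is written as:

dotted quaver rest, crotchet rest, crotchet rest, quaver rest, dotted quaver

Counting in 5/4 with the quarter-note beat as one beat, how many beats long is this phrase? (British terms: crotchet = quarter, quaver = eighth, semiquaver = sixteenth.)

One quarter-note beat = 4 sixteenth notes.
Each duration in sixteenth notes: dotted quaver rest = 3; crotchet rest = 4; crotchet rest = 4; quaver rest = 2; dotted quaver = 3.
Altogether 3 + 4 + 4 + 2 + 3 = 16.
16 ÷ 4 = 4 beats.

4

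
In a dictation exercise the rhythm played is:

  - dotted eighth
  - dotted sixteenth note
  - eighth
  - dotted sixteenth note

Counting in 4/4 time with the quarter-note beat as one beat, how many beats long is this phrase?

2

One quarter-note beat = 8 thirty-second notes.
Working in thirty-second notes: dotted eighth = 6; dotted sixteenth note = 3; eighth = 4; dotted sixteenth note = 3.
Altogether 6 + 3 + 4 + 3 = 16.
16 ÷ 8 = 2 beats.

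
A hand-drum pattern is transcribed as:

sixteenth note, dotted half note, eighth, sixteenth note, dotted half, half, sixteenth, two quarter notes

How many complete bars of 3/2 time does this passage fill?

1

One bar of 3/2 = 24 sixteenth notes.
Convert each value to sixteenth notes: sixteenth note = 1; dotted half note = 12; eighth = 2; sixteenth note = 1; dotted half = 12; half = 8; sixteenth = 1; quarter note = 4; quarter note = 4.
Sum: 1 + 12 + 2 + 1 + 12 + 8 + 1 + 4 + 4 = 45.
45 ÷ 24 = 1 complete bar with 21 left over.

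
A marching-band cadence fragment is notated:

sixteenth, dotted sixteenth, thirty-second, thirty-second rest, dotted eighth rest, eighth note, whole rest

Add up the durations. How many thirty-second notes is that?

Express everything in thirty-second notes: sixteenth = 2; dotted sixteenth = 3; thirty-second = 1; thirty-second rest = 1; dotted eighth rest = 6; eighth note = 4; whole rest = 32.
Altogether 2 + 3 + 1 + 1 + 6 + 4 + 32 = 49 thirty-second notes.

49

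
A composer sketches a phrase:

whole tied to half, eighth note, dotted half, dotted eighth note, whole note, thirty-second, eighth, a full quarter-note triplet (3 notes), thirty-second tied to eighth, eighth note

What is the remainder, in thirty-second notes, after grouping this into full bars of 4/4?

16

One bar of 4/4 = 32 thirty-second notes.
In thirty-second notes: whole tied to half (whole + half) = 48; eighth note = 4; dotted half = 24; dotted eighth note = 6; whole note = 32; thirty-second = 1; eighth = 4; a full quarter-note triplet (3 notes) (three triplet quarters span one half) = 16; thirty-second tied to eighth (thirty-second + eighth) = 5; eighth note = 4.
Adding: 48 + 4 + 24 + 6 + 32 + 1 + 4 + 16 + 5 + 4 = 144.
144 ÷ 32 = 4 complete bars with 16 thirty-second notes remaining.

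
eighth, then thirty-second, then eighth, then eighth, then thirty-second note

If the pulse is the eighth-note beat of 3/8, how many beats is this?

3.5

One eighth-note beat = 4 thirty-second notes.
Express everything in thirty-second notes: eighth = 4; thirty-second = 1; eighth = 4; eighth = 4; thirty-second note = 1.
Total: 4 + 1 + 4 + 4 + 1 = 14.
14 ÷ 4 = 3.5 beats.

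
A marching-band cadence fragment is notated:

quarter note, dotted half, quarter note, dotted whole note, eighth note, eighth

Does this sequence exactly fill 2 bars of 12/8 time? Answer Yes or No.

Yes

One bar of 12/8 = 12 eighth notes, so 2 bars = 24.
In eighth notes: quarter note = 2; dotted half = 6; quarter note = 2; dotted whole note = 12; eighth note = 1; eighth = 1.
Sum: 2 + 6 + 2 + 12 + 1 + 1 = 24.
24 equals 24, so the answer is Yes.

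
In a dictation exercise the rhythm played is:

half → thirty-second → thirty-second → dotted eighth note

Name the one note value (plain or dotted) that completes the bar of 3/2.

dotted half note

The bar of 3/2 = 48 thirty-second notes.
In thirty-second notes: half = 16; thirty-second = 1; thirty-second = 1; dotted eighth note = 6.
Total: 16 + 1 + 1 + 6 = 24.
Remaining: 48 − 24 = 24 thirty-second notes, which is a dotted half note.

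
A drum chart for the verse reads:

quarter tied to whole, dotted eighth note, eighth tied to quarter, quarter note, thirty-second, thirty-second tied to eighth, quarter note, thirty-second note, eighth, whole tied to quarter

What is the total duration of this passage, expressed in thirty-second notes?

Express everything in thirty-second notes: quarter tied to whole (quarter + whole) = 40; dotted eighth note = 6; eighth tied to quarter (eighth + quarter) = 12; quarter note = 8; thirty-second = 1; thirty-second tied to eighth (thirty-second + eighth) = 5; quarter note = 8; thirty-second note = 1; eighth = 4; whole tied to quarter (whole + quarter) = 40.
Altogether 40 + 6 + 12 + 8 + 1 + 5 + 8 + 1 + 4 + 40 = 125 thirty-second notes.

125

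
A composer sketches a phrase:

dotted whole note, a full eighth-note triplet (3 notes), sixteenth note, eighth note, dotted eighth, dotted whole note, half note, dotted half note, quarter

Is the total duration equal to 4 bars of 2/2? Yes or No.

No

One bar of 2/2 = 16 sixteenth notes, so 4 bars = 64.
Working in sixteenth notes: dotted whole note = 24; a full eighth-note triplet (3 notes) (three triplet eighths span one quarter) = 4; sixteenth note = 1; eighth note = 2; dotted eighth = 3; dotted whole note = 24; half note = 8; dotted half note = 12; quarter = 4.
Total: 24 + 4 + 1 + 2 + 3 + 24 + 8 + 12 + 4 = 82.
82 exceeds 64, so the answer is No.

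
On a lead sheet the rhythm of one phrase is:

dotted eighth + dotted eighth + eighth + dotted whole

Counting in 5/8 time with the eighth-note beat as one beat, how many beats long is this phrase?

16

One eighth-note beat = 2 sixteenth notes.
Express everything in sixteenth notes: dotted eighth = 3; dotted eighth = 3; eighth = 2; dotted whole = 24.
Total: 3 + 3 + 2 + 24 = 32.
32 ÷ 2 = 16 beats.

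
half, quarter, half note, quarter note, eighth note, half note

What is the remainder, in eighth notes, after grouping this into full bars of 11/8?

6

One bar of 11/8 = 11 eighth notes.
Each duration in eighth notes: half = 4; quarter = 2; half note = 4; quarter note = 2; eighth note = 1; half note = 4.
Total: 4 + 2 + 4 + 2 + 1 + 4 = 17.
17 ÷ 11 = 1 complete bar with 6 eighth notes remaining.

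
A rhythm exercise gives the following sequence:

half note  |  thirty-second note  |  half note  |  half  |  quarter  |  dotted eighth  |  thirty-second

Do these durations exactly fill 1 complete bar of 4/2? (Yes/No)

Yes

One bar of 4/2 = 64 thirty-second notes.
In thirty-second notes: half note = 16; thirty-second note = 1; half note = 16; half = 16; quarter = 8; dotted eighth = 6; thirty-second = 1.
Total: 16 + 1 + 16 + 16 + 8 + 6 + 1 = 64.
64 equals 64, so the answer is Yes.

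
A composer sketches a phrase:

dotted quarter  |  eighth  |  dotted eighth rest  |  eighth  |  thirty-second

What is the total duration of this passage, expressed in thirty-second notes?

27

Convert each value to thirty-second notes: dotted quarter = 12; eighth = 4; dotted eighth rest = 6; eighth = 4; thirty-second = 1.
Altogether 12 + 4 + 6 + 4 + 1 = 27 thirty-second notes.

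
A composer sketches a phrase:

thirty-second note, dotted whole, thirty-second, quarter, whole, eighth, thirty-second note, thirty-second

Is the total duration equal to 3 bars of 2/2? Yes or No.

Yes

One bar of 2/2 = 32 thirty-second notes, so 3 bars = 96.
In thirty-second notes: thirty-second note = 1; dotted whole = 48; thirty-second = 1; quarter = 8; whole = 32; eighth = 4; thirty-second note = 1; thirty-second = 1.
Adding: 1 + 48 + 1 + 8 + 32 + 4 + 1 + 1 = 96.
96 equals 96, so the answer is Yes.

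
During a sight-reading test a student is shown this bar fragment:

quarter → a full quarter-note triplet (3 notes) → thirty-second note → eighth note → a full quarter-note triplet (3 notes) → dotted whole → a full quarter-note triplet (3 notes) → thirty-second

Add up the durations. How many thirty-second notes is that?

110

Working in thirty-second notes: quarter = 8; a full quarter-note triplet (3 notes) (three triplet quarters span one half) = 16; thirty-second note = 1; eighth note = 4; a full quarter-note triplet (3 notes) (three triplet quarters span one half) = 16; dotted whole = 48; a full quarter-note triplet (3 notes) (three triplet quarters span one half) = 16; thirty-second = 1.
Sum: 8 + 16 + 1 + 4 + 16 + 48 + 16 + 1 = 110 thirty-second notes.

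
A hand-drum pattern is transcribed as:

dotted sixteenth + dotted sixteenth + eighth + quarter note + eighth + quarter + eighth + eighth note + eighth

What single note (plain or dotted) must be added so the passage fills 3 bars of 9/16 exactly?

3 bars of 9/16 = 54 thirty-second notes.
Express everything in thirty-second notes: dotted sixteenth = 3; dotted sixteenth = 3; eighth = 4; quarter note = 8; eighth = 4; quarter = 8; eighth = 4; eighth note = 4; eighth = 4.
Altogether 3 + 3 + 4 + 8 + 4 + 8 + 4 + 4 + 4 = 42.
Remaining: 54 − 42 = 12 thirty-second notes, which is a dotted quarter note.

dotted quarter note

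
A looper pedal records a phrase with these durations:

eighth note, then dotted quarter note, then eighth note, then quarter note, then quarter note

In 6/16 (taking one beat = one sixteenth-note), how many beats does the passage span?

18

One sixteenth-note beat = 2 thirty-second notes.
Each duration in thirty-second notes: eighth note = 4; dotted quarter note = 12; eighth note = 4; quarter note = 8; quarter note = 8.
Adding: 4 + 12 + 4 + 8 + 8 = 36.
36 ÷ 2 = 18 beats.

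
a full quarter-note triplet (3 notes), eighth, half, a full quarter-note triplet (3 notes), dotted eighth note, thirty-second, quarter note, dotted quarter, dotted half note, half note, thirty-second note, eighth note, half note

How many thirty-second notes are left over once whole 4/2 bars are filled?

12

One bar of 4/2 = 64 thirty-second notes.
Express everything in thirty-second notes: a full quarter-note triplet (3 notes) (three triplet quarters span one half) = 16; eighth = 4; half = 16; a full quarter-note triplet (3 notes) (three triplet quarters span one half) = 16; dotted eighth note = 6; thirty-second = 1; quarter note = 8; dotted quarter = 12; dotted half note = 24; half note = 16; thirty-second note = 1; eighth note = 4; half note = 16.
Sum: 16 + 4 + 16 + 16 + 6 + 1 + 8 + 12 + 24 + 16 + 1 + 4 + 16 = 140.
140 ÷ 64 = 2 complete bars with 12 thirty-second notes remaining.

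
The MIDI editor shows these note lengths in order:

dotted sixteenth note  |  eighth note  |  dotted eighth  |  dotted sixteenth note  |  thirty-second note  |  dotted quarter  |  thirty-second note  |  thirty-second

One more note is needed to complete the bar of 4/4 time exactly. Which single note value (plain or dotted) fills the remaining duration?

The bar of 4/4 = 32 thirty-second notes.
Convert each value to thirty-second notes: dotted sixteenth note = 3; eighth note = 4; dotted eighth = 6; dotted sixteenth note = 3; thirty-second note = 1; dotted quarter = 12; thirty-second note = 1; thirty-second = 1.
Sum: 3 + 4 + 6 + 3 + 1 + 12 + 1 + 1 = 31.
Remaining: 32 − 31 = 1 thirty-second note, which is a thirty-second note.

thirty-second note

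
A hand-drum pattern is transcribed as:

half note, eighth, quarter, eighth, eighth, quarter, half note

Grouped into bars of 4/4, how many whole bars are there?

One bar of 4/4 = 8 eighth notes.
In eighth notes: half note = 4; eighth = 1; quarter = 2; eighth = 1; eighth = 1; quarter = 2; half note = 4.
Altogether 4 + 1 + 2 + 1 + 1 + 2 + 4 = 15.
15 ÷ 8 = 1 complete bar with 7 left over.

1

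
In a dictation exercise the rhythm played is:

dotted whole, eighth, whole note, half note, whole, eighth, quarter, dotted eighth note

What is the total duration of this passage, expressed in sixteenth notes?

Express everything in sixteenth notes: dotted whole = 24; eighth = 2; whole note = 16; half note = 8; whole = 16; eighth = 2; quarter = 4; dotted eighth note = 3.
Sum: 24 + 2 + 16 + 8 + 16 + 2 + 4 + 3 = 75 sixteenth notes.

75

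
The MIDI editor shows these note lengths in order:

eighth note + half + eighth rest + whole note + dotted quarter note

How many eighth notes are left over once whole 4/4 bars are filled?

1

One bar of 4/4 = 8 eighth notes.
Each duration in eighth notes: eighth note = 1; half = 4; eighth rest = 1; whole note = 8; dotted quarter note = 3.
Total: 1 + 4 + 1 + 8 + 3 = 17.
17 ÷ 8 = 2 complete bars with 1 eighth note remaining.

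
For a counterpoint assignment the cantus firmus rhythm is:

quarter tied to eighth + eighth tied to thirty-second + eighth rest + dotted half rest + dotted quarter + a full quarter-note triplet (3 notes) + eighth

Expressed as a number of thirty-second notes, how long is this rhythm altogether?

Each duration in thirty-second notes: quarter tied to eighth (quarter + eighth) = 12; eighth tied to thirty-second (eighth + thirty-second) = 5; eighth rest = 4; dotted half rest = 24; dotted quarter = 12; a full quarter-note triplet (3 notes) (three triplet quarters span one half) = 16; eighth = 4.
Total: 12 + 5 + 4 + 24 + 12 + 16 + 4 = 77 thirty-second notes.

77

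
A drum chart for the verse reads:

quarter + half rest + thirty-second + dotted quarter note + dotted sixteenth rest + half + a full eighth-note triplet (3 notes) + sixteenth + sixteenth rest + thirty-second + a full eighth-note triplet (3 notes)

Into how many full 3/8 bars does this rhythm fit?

6

One bar of 3/8 = 12 thirty-second notes.
Each duration in thirty-second notes: quarter = 8; half rest = 16; thirty-second = 1; dotted quarter note = 12; dotted sixteenth rest = 3; half = 16; a full eighth-note triplet (3 notes) (three triplet eighths span one quarter) = 8; sixteenth = 2; sixteenth rest = 2; thirty-second = 1; a full eighth-note triplet (3 notes) (three triplet eighths span one quarter) = 8.
Adding: 8 + 16 + 1 + 12 + 3 + 16 + 8 + 2 + 2 + 1 + 8 = 77.
77 ÷ 12 = 6 complete bars with 5 left over.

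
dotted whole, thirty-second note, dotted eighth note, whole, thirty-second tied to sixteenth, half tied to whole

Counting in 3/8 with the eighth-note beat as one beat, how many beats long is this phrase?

34.5

One eighth-note beat = 4 thirty-second notes.
Each duration in thirty-second notes: dotted whole = 48; thirty-second note = 1; dotted eighth note = 6; whole = 32; thirty-second tied to sixteenth (thirty-second + sixteenth) = 3; half tied to whole (half + whole) = 48.
Altogether 48 + 1 + 6 + 32 + 3 + 48 = 138.
138 ÷ 4 = 34.5 beats.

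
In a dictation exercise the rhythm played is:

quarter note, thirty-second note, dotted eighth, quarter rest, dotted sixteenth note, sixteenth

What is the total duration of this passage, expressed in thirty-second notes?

Working in thirty-second notes: quarter note = 8; thirty-second note = 1; dotted eighth = 6; quarter rest = 8; dotted sixteenth note = 3; sixteenth = 2.
Adding: 8 + 1 + 6 + 8 + 3 + 2 = 28 thirty-second notes.

28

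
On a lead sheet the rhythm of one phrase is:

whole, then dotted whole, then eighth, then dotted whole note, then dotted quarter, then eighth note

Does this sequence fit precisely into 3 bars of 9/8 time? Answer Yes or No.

No

One bar of 9/8 = 9 eighth notes, so 3 bars = 27.
Each duration in eighth notes: whole = 8; dotted whole = 12; eighth = 1; dotted whole note = 12; dotted quarter = 3; eighth note = 1.
Adding: 8 + 12 + 1 + 12 + 3 + 1 = 37.
37 exceeds 27, so the answer is No.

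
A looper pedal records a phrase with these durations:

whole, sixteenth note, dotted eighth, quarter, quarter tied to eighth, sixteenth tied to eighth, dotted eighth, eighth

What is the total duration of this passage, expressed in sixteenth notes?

38

Express everything in sixteenth notes: whole = 16; sixteenth note = 1; dotted eighth = 3; quarter = 4; quarter tied to eighth (quarter + eighth) = 6; sixteenth tied to eighth (sixteenth + eighth) = 3; dotted eighth = 3; eighth = 2.
Adding: 16 + 1 + 3 + 4 + 6 + 3 + 3 + 2 = 38 sixteenth notes.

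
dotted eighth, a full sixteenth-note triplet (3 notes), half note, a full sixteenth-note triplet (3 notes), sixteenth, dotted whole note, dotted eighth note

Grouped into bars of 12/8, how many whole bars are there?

1

One bar of 12/8 = 24 sixteenth notes.
In sixteenth notes: dotted eighth = 3; a full sixteenth-note triplet (3 notes) (three triplet sixteenths span one eighth) = 2; half note = 8; a full sixteenth-note triplet (3 notes) (three triplet sixteenths span one eighth) = 2; sixteenth = 1; dotted whole note = 24; dotted eighth note = 3.
Sum: 3 + 2 + 8 + 2 + 1 + 24 + 3 = 43.
43 ÷ 24 = 1 complete bar with 19 left over.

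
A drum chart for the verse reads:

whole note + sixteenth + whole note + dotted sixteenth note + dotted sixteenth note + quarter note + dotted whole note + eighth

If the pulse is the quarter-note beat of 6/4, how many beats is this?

One quarter-note beat = 8 thirty-second notes.
Express everything in thirty-second notes: whole note = 32; sixteenth = 2; whole note = 32; dotted sixteenth note = 3; dotted sixteenth note = 3; quarter note = 8; dotted whole note = 48; eighth = 4.
Total: 32 + 2 + 32 + 3 + 3 + 8 + 48 + 4 = 132.
132 ÷ 8 = 16.5 beats.

16.5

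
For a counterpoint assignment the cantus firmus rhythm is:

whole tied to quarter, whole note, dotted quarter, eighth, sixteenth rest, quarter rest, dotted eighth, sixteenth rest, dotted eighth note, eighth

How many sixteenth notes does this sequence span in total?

Convert each value to sixteenth notes: whole tied to quarter (whole + quarter) = 20; whole note = 16; dotted quarter = 6; eighth = 2; sixteenth rest = 1; quarter rest = 4; dotted eighth = 3; sixteenth rest = 1; dotted eighth note = 3; eighth = 2.
Adding: 20 + 16 + 6 + 2 + 1 + 4 + 3 + 1 + 3 + 2 = 58 sixteenth notes.

58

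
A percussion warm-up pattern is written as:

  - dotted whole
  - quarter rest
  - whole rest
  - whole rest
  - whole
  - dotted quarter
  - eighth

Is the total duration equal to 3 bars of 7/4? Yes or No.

One bar of 7/4 = 14 eighth notes, so 3 bars = 42.
In eighth notes: dotted whole = 12; quarter rest = 2; whole rest = 8; whole rest = 8; whole = 8; dotted quarter = 3; eighth = 1.
Altogether 12 + 2 + 8 + 8 + 8 + 3 + 1 = 42.
42 equals 42, so the answer is Yes.

Yes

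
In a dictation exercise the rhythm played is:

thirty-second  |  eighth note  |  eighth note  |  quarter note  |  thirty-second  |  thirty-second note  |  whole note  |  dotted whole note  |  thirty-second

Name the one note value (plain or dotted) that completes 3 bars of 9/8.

quarter note

3 bars of 9/8 = 108 thirty-second notes.
Working in thirty-second notes: thirty-second = 1; eighth note = 4; eighth note = 4; quarter note = 8; thirty-second = 1; thirty-second note = 1; whole note = 32; dotted whole note = 48; thirty-second = 1.
Sum: 1 + 4 + 4 + 8 + 1 + 1 + 32 + 48 + 1 = 100.
Remaining: 108 − 100 = 8 thirty-second notes, which is a quarter note.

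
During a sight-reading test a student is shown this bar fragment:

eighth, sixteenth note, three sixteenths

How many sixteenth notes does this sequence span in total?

6

In sixteenth notes: eighth = 2; sixteenth note = 1; sixteenth = 1; sixteenth = 1; sixteenth = 1.
Altogether 2 + 1 + 1 + 1 + 1 = 6 sixteenth notes.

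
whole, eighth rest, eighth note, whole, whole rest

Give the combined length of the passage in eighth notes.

26

Convert each value to eighth notes: whole = 8; eighth rest = 1; eighth note = 1; whole = 8; whole rest = 8.
Adding: 8 + 1 + 1 + 8 + 8 = 26 eighth notes.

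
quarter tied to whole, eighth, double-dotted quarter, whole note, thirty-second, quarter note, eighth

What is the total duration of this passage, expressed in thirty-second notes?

103

In thirty-second notes: quarter tied to whole (quarter + whole) = 40; eighth = 4; double-dotted quarter = 14; whole note = 32; thirty-second = 1; quarter note = 8; eighth = 4.
Total: 40 + 4 + 14 + 32 + 1 + 8 + 4 = 103 thirty-second notes.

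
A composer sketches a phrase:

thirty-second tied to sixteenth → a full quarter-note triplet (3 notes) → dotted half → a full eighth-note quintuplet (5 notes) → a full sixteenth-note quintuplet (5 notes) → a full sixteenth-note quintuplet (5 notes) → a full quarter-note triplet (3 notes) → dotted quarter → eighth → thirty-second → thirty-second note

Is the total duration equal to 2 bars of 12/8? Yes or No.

No

One bar of 12/8 = 48 thirty-second notes, so 2 bars = 96.
Working in thirty-second notes: thirty-second tied to sixteenth (thirty-second + sixteenth) = 3; a full quarter-note triplet (3 notes) (three triplet quarters span one half) = 16; dotted half = 24; a full eighth-note quintuplet (5 notes) (five quintuplet eighths span one half) = 16; a full sixteenth-note quintuplet (5 notes) (five quintuplet sixteenths span one quarter) = 8; a full sixteenth-note quintuplet (5 notes) (five quintuplet sixteenths span one quarter) = 8; a full quarter-note triplet (3 notes) (three triplet quarters span one half) = 16; dotted quarter = 12; eighth = 4; thirty-second = 1; thirty-second note = 1.
Sum: 3 + 16 + 24 + 16 + 8 + 8 + 16 + 12 + 4 + 1 + 1 = 109.
109 exceeds 96, so the answer is No.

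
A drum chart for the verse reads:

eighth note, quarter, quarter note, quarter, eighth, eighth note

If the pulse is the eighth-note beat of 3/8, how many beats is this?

One eighth-note beat = 2 sixteenth notes.
Working in sixteenth notes: eighth note = 2; quarter = 4; quarter note = 4; quarter = 4; eighth = 2; eighth note = 2.
Altogether 2 + 4 + 4 + 4 + 2 + 2 = 18.
18 ÷ 2 = 9 beats.

9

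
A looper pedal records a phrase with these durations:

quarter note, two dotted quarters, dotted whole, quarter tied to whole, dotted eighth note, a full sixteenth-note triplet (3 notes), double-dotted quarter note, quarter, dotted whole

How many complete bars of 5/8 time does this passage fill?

One bar of 5/8 = 10 sixteenth notes.
Express everything in sixteenth notes: quarter note = 4; dotted quarter = 6; dotted quarter = 6; dotted whole = 24; quarter tied to whole (quarter + whole) = 20; dotted eighth note = 3; a full sixteenth-note triplet (3 notes) (three triplet sixteenths span one eighth) = 2; double-dotted quarter note = 7; quarter = 4; dotted whole = 24.
Sum: 4 + 6 + 6 + 24 + 20 + 3 + 2 + 7 + 4 + 24 = 100.
100 ÷ 10 = 10 complete bars with 0 left over.

10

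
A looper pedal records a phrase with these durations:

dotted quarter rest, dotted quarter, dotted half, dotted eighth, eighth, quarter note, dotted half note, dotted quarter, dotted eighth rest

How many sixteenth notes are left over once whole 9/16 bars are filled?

One bar of 9/16 = 9 sixteenth notes.
Each duration in sixteenth notes: dotted quarter rest = 6; dotted quarter = 6; dotted half = 12; dotted eighth = 3; eighth = 2; quarter note = 4; dotted half note = 12; dotted quarter = 6; dotted eighth rest = 3.
Adding: 6 + 6 + 12 + 3 + 2 + 4 + 12 + 6 + 3 = 54.
54 ÷ 9 = 6 complete bars with 0 sixteenth notes remaining.

0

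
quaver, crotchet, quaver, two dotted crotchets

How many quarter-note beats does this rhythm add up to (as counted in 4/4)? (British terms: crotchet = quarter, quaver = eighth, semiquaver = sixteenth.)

One quarter-note beat = 2 eighth notes.
Express everything in eighth notes: quaver = 1; crotchet = 2; quaver = 1; dotted crotchet = 3; dotted crotchet = 3.
Total: 1 + 2 + 1 + 3 + 3 = 10.
10 ÷ 2 = 5 beats.

5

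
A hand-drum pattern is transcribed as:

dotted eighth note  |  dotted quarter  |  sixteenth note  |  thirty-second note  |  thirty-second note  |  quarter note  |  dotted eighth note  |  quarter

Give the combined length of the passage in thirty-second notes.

44

Convert each value to thirty-second notes: dotted eighth note = 6; dotted quarter = 12; sixteenth note = 2; thirty-second note = 1; thirty-second note = 1; quarter note = 8; dotted eighth note = 6; quarter = 8.
Total: 6 + 12 + 2 + 1 + 1 + 8 + 6 + 8 = 44 thirty-second notes.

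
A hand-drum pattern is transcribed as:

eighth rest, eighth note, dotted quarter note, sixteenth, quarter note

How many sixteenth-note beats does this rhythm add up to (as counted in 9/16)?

15

One sixteenth-note beat = 2 thirty-second notes.
Each duration in thirty-second notes: eighth rest = 4; eighth note = 4; dotted quarter note = 12; sixteenth = 2; quarter note = 8.
Sum: 4 + 4 + 12 + 2 + 8 = 30.
30 ÷ 2 = 15 beats.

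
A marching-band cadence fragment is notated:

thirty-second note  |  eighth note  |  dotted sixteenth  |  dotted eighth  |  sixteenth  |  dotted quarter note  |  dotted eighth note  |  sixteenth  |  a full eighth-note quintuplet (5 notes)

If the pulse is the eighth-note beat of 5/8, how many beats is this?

13

One eighth-note beat = 4 thirty-second notes.
Working in thirty-second notes: thirty-second note = 1; eighth note = 4; dotted sixteenth = 3; dotted eighth = 6; sixteenth = 2; dotted quarter note = 12; dotted eighth note = 6; sixteenth = 2; a full eighth-note quintuplet (5 notes) (five quintuplet eighths span one half) = 16.
Altogether 1 + 4 + 3 + 6 + 2 + 12 + 6 + 2 + 16 = 52.
52 ÷ 4 = 13 beats.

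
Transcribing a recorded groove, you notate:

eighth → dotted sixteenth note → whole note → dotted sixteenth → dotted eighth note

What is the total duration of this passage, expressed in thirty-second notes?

Working in thirty-second notes: eighth = 4; dotted sixteenth note = 3; whole note = 32; dotted sixteenth = 3; dotted eighth note = 6.
Altogether 4 + 3 + 32 + 3 + 6 = 48 thirty-second notes.

48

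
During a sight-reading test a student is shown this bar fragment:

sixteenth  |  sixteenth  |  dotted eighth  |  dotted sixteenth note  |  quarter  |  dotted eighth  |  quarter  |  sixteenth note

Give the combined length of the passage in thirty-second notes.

37

Express everything in thirty-second notes: sixteenth = 2; sixteenth = 2; dotted eighth = 6; dotted sixteenth note = 3; quarter = 8; dotted eighth = 6; quarter = 8; sixteenth note = 2.
Total: 2 + 2 + 6 + 3 + 8 + 6 + 8 + 2 = 37 thirty-second notes.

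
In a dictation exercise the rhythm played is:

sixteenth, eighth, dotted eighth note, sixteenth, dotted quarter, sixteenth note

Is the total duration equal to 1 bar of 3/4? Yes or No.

One bar of 3/4 = 12 sixteenth notes.
Working in sixteenth notes: sixteenth = 1; eighth = 2; dotted eighth note = 3; sixteenth = 1; dotted quarter = 6; sixteenth note = 1.
Sum: 1 + 2 + 3 + 1 + 6 + 1 = 14.
14 exceeds 12, so the answer is No.

No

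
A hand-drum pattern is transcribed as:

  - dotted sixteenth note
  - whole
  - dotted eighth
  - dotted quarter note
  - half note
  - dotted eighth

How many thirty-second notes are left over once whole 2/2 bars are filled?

11

One bar of 2/2 = 32 thirty-second notes.
Working in thirty-second notes: dotted sixteenth note = 3; whole = 32; dotted eighth = 6; dotted quarter note = 12; half note = 16; dotted eighth = 6.
Total: 3 + 32 + 6 + 12 + 16 + 6 = 75.
75 ÷ 32 = 2 complete bars with 11 thirty-second notes remaining.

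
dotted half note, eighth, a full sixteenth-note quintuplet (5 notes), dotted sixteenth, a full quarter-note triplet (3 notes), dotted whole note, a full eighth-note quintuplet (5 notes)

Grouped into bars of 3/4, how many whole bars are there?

One bar of 3/4 = 24 thirty-second notes.
Express everything in thirty-second notes: dotted half note = 24; eighth = 4; a full sixteenth-note quintuplet (5 notes) (five quintuplet sixteenths span one quarter) = 8; dotted sixteenth = 3; a full quarter-note triplet (3 notes) (three triplet quarters span one half) = 16; dotted whole note = 48; a full eighth-note quintuplet (5 notes) (five quintuplet eighths span one half) = 16.
Altogether 24 + 4 + 8 + 3 + 16 + 48 + 16 = 119.
119 ÷ 24 = 4 complete bars with 23 left over.

4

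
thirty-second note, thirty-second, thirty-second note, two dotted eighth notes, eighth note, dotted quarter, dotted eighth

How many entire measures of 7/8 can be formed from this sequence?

One bar of 7/8 = 28 thirty-second notes.
In thirty-second notes: thirty-second note = 1; thirty-second = 1; thirty-second note = 1; dotted eighth note = 6; dotted eighth note = 6; eighth note = 4; dotted quarter = 12; dotted eighth = 6.
Sum: 1 + 1 + 1 + 6 + 6 + 4 + 12 + 6 = 37.
37 ÷ 28 = 1 complete bar with 9 left over.

1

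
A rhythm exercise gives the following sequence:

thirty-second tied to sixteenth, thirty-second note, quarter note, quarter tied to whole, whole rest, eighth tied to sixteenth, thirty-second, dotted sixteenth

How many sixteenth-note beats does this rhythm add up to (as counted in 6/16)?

One sixteenth-note beat = 2 thirty-second notes.
Convert each value to thirty-second notes: thirty-second tied to sixteenth (thirty-second + sixteenth) = 3; thirty-second note = 1; quarter note = 8; quarter tied to whole (quarter + whole) = 40; whole rest = 32; eighth tied to sixteenth (eighth + sixteenth) = 6; thirty-second = 1; dotted sixteenth = 3.
Adding: 3 + 1 + 8 + 40 + 32 + 6 + 1 + 3 = 94.
94 ÷ 2 = 47 beats.

47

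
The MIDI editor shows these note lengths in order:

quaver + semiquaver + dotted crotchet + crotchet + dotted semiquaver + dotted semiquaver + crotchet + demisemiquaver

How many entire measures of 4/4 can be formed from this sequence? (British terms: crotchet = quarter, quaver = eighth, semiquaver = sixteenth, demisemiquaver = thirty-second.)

One bar of 4/4 = 32 thirty-second notes.
Working in thirty-second notes: quaver = 4; semiquaver = 2; dotted crotchet = 12; crotchet = 8; dotted semiquaver = 3; dotted semiquaver = 3; crotchet = 8; demisemiquaver = 1.
Sum: 4 + 2 + 12 + 8 + 3 + 3 + 8 + 1 = 41.
41 ÷ 32 = 1 complete bar with 9 left over.

1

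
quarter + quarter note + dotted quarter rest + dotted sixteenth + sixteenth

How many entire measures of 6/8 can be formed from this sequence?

1

One bar of 6/8 = 24 thirty-second notes.
In thirty-second notes: quarter = 8; quarter note = 8; dotted quarter rest = 12; dotted sixteenth = 3; sixteenth = 2.
Sum: 8 + 8 + 12 + 3 + 2 = 33.
33 ÷ 24 = 1 complete bar with 9 left over.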